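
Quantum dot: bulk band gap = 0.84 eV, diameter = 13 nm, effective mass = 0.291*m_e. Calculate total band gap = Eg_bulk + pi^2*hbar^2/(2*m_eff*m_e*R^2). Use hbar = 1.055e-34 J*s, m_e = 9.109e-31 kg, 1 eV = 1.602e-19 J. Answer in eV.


Radius R = 13/2 nm = 6.5e-09 m
Confinement energy dE = pi^2 * hbar^2 / (2 * m_eff * m_e * R^2)
dE = pi^2 * (1.055e-34)^2 / (2 * 0.291 * 9.109e-31 * (6.5e-09)^2) J, divided by 1.602e-19 J/eV
dE = 0.0306 eV
Total band gap = E_g(bulk) + dE = 0.84 + 0.0306 = 0.8706 eV

0.8706


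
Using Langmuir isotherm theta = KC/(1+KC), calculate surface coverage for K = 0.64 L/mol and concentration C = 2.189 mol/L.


Langmuir isotherm: theta = K*C / (1 + K*C)
K*C = 0.64 * 2.189 = 1.40096
theta = 1.40096 / (1 + 1.40096) = 1.40096 / 2.40096
theta = 0.5835

0.5835


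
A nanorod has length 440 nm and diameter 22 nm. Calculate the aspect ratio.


Aspect ratio AR = length / diameter
AR = 440 / 22
AR = 20.0

20.0


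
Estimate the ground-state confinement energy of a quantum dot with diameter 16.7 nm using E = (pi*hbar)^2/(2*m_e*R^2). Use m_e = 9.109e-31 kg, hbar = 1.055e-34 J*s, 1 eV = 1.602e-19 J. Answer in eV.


Radius R = 16.7/2 = 8.35 nm = 8.35e-09 m
E = (pi * 1.055e-34)^2 / (2 * 9.109e-31 * (8.35e-09)^2)
E(J) = 8.64831e-22
E = E(J) / 1.602e-19 = 0.0054 eV

0.0054


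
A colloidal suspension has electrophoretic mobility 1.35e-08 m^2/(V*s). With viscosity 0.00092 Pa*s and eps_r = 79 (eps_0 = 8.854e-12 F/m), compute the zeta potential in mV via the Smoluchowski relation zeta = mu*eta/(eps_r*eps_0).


Smoluchowski equation: zeta = mu * eta / (eps_r * eps_0)
zeta = 1.35e-08 * 0.00092 / (79 * 8.854e-12)
zeta = 0.017756 V = 17.76 mV

17.76


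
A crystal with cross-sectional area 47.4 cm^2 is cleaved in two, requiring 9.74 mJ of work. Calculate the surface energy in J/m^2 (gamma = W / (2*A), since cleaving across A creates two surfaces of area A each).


Convert: A = 47.4 cm^2 = 0.00474 m^2, W = 9.74 mJ = 0.00974 J
Cleaving exposes two faces of area A, so total new surface = 2*A and gamma = W / (2*A)
gamma = 0.00974 / (2 * 0.00474)
gamma = 1.027 J/m^2

1.027


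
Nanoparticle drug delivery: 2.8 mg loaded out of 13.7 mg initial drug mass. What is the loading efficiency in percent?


Drug loading efficiency = (drug loaded / drug initial) * 100
DLE = 2.8 / 13.7 * 100
DLE = 0.2044 * 100
DLE = 20.44%

20.44


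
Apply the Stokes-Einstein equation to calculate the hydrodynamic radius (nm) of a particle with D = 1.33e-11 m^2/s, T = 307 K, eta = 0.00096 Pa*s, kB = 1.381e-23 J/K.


Stokes-Einstein: R = kB*T / (6*pi*eta*D)
R = 1.381e-23 * 307 / (6 * pi * 0.00096 * 1.33e-11)
R = 1.7616e-08 m = 17.62 nm

17.62


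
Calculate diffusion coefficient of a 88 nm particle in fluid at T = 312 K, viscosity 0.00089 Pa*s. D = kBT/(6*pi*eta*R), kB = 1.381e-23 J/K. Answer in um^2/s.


Radius R = 88/2 = 44 nm = 4.4e-08 m
D = kB*T / (6*pi*eta*R)
D = 1.381e-23 * 312 / (6 * pi * 0.00089 * 4.4e-08)
D = 5.8372e-12 m^2/s = 5.837 um^2/s

5.837


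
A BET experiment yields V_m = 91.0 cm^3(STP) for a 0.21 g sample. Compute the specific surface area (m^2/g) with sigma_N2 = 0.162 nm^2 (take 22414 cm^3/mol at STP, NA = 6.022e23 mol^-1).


Number of moles in monolayer = V_m / 22414 = 91.0 / 22414 = 0.00405996
Number of molecules = moles * NA = 0.00405996 * 6.022e23
SA = molecules * sigma / mass
SA = (91.0 / 22414) * 6.022e23 * 0.162e-18 / 0.21
SA = 1886.1 m^2/g

1886.1


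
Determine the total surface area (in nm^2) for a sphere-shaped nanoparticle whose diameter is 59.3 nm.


Radius r = 59.3/2 = 29.65 nm
Surface area SA = 4 * pi * r^2
SA = 4 * pi * (29.65)^2
SA = 11047.38 nm^2

11047.38


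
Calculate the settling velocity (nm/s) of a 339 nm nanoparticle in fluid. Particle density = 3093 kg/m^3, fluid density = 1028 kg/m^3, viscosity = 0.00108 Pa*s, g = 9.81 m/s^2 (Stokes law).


Radius R = 339/2 nm = 1.695e-07 m
Density difference = 3093 - 1028 = 2065 kg/m^3
v = 2 * R^2 * (rho_p - rho_f) * g / (9 * eta)
v = 2 * (1.695e-07)^2 * 2065 * 9.81 / (9 * 0.00108)
v = 1.19755e-07 m/s = 119.7546 nm/s

119.7546


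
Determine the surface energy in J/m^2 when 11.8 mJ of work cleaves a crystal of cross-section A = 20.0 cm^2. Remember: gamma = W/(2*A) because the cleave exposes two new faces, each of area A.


Convert: A = 20.0 cm^2 = 0.002 m^2, W = 11.8 mJ = 0.0118 J
Cleaving exposes two faces of area A, so total new surface = 2*A and gamma = W / (2*A)
gamma = 0.0118 / (2 * 0.002)
gamma = 2.95 J/m^2

2.95


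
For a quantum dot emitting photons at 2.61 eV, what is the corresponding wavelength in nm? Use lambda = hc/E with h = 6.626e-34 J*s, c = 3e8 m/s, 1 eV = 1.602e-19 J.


Convert energy: E = 2.61 eV = 2.61 * 1.602e-19 = 4.18122e-19 J
lambda = h*c / E = 6.626e-34 * 3e8 / 4.18122e-19
lambda = 4.75411e-07 m = 475.4 nm

475.4


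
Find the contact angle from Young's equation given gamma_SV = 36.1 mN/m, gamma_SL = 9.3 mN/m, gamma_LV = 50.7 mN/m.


cos(theta) = (gamma_SV - gamma_SL) / gamma_LV
cos(theta) = (36.1 - 9.3) / 50.7
cos(theta) = 0.5286
theta = arccos(0.5286) = 58.09 degrees

58.09


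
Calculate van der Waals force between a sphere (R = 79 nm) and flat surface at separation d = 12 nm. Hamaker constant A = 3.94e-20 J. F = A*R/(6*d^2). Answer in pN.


Convert to SI: R = 79 nm = 7.9e-08 m, d = 12 nm = 1.2e-08 m
F = A * R / (6 * d^2)
F = 3.94e-20 * 7.9e-08 / (6 * (1.2e-08)^2)
F = 3.60255e-12 N = 3.603 pN

3.603


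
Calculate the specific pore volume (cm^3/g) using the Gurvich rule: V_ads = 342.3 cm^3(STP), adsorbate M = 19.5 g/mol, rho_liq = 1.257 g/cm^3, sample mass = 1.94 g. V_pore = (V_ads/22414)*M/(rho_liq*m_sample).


Moles adsorbed n = V_ads / 22414 = 342.3 / 22414 = 1.527171e-02 mol
Liquid volume V_liq = n * M / rho_liq = 1.527171e-02 * 19.5 / 1.257 = 0.23691 cm^3
Specific pore volume V_pore = V_liq / m_sample = 0.23691 / 1.94
V_pore = 0.1221 cm^3/g

0.1221


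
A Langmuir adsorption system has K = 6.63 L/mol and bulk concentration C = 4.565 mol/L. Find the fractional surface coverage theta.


Langmuir isotherm: theta = K*C / (1 + K*C)
K*C = 6.63 * 4.565 = 30.26595
theta = 30.26595 / (1 + 30.26595) = 30.26595 / 31.26595
theta = 0.968

0.968


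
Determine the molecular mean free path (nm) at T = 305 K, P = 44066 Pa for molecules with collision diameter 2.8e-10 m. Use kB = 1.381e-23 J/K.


Mean free path: lambda = kB*T / (sqrt(2) * pi * d^2 * P)
lambda = 1.381e-23 * 305 / (sqrt(2) * pi * (2.8e-10)^2 * 44066)
lambda = 2.74416e-07 m
lambda = 274.42 nm

274.42


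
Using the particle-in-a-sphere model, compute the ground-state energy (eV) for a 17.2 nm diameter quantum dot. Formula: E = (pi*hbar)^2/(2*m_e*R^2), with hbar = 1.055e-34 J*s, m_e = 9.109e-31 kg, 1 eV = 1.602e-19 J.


Radius R = 17.2/2 = 8.6 nm = 8.6e-09 m
E = (pi * 1.055e-34)^2 / (2 * 9.109e-31 * (8.6e-09)^2)
E(J) = 8.15281e-22
E = E(J) / 1.602e-19 = 0.0051 eV

0.0051


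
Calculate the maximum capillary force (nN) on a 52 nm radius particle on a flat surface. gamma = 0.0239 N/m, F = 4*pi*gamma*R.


Convert radius: R = 52 nm = 5.2e-08 m
F = 4 * pi * gamma * R
F = 4 * pi * 0.0239 * 5.2e-08
F = 1.56175e-08 N = 15.6175 nN

15.6175


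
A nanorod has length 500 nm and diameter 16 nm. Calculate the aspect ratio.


Aspect ratio AR = length / diameter
AR = 500 / 16
AR = 31.25

31.25


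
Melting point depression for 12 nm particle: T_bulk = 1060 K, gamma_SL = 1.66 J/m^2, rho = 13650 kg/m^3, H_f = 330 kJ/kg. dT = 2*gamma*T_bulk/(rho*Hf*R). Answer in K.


Radius R = 12/2 = 6 nm = 6e-09 m
Convert H_f = 330 kJ/kg = 330000 J/kg
dT = 2 * gamma_SL * T_bulk / (rho * H_f * R)
dT = 2 * 1.66 * 1060 / (13650 * 330000 * 6e-09)
dT = 130.2 K

130.2


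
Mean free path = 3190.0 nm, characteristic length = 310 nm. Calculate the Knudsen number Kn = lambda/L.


Knudsen number Kn = lambda / L
Kn = 3190.0 / 310
Kn = 10.2903

10.2903


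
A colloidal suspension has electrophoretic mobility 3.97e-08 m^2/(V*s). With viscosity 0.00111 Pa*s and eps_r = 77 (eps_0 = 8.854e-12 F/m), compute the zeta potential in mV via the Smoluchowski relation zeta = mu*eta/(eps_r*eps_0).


Smoluchowski equation: zeta = mu * eta / (eps_r * eps_0)
zeta = 3.97e-08 * 0.00111 / (77 * 8.854e-12)
zeta = 0.064637 V = 64.64 mV

64.64


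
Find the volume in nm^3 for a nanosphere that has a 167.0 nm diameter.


Radius r = 167.0/2 = 83.5 nm
Volume V = (4/3) * pi * r^3
V = (4/3) * pi * (83.5)^3
V = 2438641.92 nm^3

2438641.92


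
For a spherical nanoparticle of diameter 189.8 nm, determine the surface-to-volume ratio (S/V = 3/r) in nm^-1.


Radius r = 189.8/2 = 94.9 nm
S/V = 3 / r = 3 / 94.9
S/V = 0.0316 nm^-1

0.0316


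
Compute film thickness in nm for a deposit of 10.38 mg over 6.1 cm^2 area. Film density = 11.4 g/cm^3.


Convert: m = 10.38 mg = 1.0380e-05 kg, A = 6.1 cm^2 = 6.1000e-04 m^2, rho = 11.4 g/cm^3 = 11400 kg/m^3
t = m / (A * rho)
t = 1.0380e-05 / (6.1000e-04 * 11400)
t = 1.4927e-06 m = 1492.7 nm

1492.7


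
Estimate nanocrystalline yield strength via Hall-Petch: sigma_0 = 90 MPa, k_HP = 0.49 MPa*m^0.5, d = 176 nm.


d = 176 nm = 1.76e-07 m
sqrt(d) = 0.0004195235
Hall-Petch contribution = k / sqrt(d) = 0.49 / 0.0004195235 = 1168.0 MPa
sigma = sigma_0 + k/sqrt(d) = 90 + 1168.0 = 1258.0 MPa

1258.0


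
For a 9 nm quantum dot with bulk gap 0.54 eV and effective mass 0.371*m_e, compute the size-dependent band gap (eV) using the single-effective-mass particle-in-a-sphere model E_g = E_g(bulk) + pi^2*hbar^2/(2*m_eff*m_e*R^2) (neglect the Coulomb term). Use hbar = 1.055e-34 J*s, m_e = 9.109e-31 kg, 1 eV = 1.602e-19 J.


Radius R = 9/2 nm = 4.5e-09 m
Confinement energy dE = pi^2 * hbar^2 / (2 * m_eff * m_e * R^2)
dE = pi^2 * (1.055e-34)^2 / (2 * 0.371 * 9.109e-31 * (4.5e-09)^2) J, divided by 1.602e-19 J/eV
dE = 0.0501 eV
Total band gap = E_g(bulk) + dE = 0.54 + 0.0501 = 0.5901 eV

0.5901


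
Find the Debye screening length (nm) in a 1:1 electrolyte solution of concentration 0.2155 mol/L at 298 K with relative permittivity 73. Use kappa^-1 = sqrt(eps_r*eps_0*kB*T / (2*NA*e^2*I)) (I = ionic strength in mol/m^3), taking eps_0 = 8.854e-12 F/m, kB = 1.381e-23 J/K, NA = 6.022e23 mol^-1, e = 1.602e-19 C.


Ionic strength I = 0.2155 * 1^2 * 1000 = 215.5 mol/m^3
kappa^-1 = sqrt(73 * 8.854e-12 * 1.381e-23 * 298 / (2 * 6.022e23 * (1.602e-19)^2 * 215.5))
kappa^-1 = 0.632 nm

0.632


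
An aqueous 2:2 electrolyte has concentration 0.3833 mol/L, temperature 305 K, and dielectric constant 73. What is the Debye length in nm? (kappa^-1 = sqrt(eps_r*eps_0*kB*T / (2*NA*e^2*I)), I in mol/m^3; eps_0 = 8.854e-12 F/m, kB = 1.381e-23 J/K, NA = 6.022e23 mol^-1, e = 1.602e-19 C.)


Ionic strength I = 0.3833 * 2^2 * 1000 = 1533.2 mol/m^3
kappa^-1 = sqrt(73 * 8.854e-12 * 1.381e-23 * 305 / (2 * 6.022e23 * (1.602e-19)^2 * 1533.2))
kappa^-1 = 0.24 nm

0.24


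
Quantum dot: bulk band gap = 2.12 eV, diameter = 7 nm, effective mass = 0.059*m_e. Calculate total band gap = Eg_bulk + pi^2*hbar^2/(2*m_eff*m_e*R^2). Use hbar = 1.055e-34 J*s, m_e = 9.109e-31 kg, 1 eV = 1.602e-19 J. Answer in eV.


Radius R = 7/2 nm = 3.5e-09 m
Confinement energy dE = pi^2 * hbar^2 / (2 * m_eff * m_e * R^2)
dE = pi^2 * (1.055e-34)^2 / (2 * 0.059 * 9.109e-31 * (3.5e-09)^2) J, divided by 1.602e-19 J/eV
dE = 0.5208 eV
Total band gap = E_g(bulk) + dE = 2.12 + 0.5208 = 2.6408 eV

2.6408


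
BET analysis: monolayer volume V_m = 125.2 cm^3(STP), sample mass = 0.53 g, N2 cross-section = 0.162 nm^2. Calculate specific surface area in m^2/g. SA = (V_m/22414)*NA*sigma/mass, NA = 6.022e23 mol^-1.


Number of moles in monolayer = V_m / 22414 = 125.2 / 22414 = 0.00558579
Number of molecules = moles * NA = 0.00558579 * 6.022e23
SA = molecules * sigma / mass
SA = (125.2 / 22414) * 6.022e23 * 0.162e-18 / 0.53
SA = 1028.2 m^2/g

1028.2


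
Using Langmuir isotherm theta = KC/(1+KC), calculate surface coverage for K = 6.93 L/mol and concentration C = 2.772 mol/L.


Langmuir isotherm: theta = K*C / (1 + K*C)
K*C = 6.93 * 2.772 = 19.20996
theta = 19.20996 / (1 + 19.20996) = 19.20996 / 20.20996
theta = 0.9505

0.9505


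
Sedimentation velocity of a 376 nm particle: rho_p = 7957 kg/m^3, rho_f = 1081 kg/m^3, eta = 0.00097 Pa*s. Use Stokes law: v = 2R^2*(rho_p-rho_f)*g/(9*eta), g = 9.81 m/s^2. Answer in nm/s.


Radius R = 376/2 nm = 1.88e-07 m
Density difference = 7957 - 1081 = 6876 kg/m^3
v = 2 * R^2 * (rho_p - rho_f) * g / (9 * eta)
v = 2 * (1.88e-07)^2 * 6876 * 9.81 / (9 * 0.00097)
v = 5.46181e-07 m/s = 546.1807 nm/s

546.1807


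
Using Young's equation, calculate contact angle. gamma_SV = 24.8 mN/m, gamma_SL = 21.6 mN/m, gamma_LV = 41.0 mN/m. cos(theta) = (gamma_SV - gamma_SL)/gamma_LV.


cos(theta) = (gamma_SV - gamma_SL) / gamma_LV
cos(theta) = (24.8 - 21.6) / 41.0
cos(theta) = 0.078049
theta = arccos(0.078049) = 85.52 degrees

85.52


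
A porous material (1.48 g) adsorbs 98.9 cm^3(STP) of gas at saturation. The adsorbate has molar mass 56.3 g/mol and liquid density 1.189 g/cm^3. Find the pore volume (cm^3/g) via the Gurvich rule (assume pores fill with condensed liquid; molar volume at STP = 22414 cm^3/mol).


Moles adsorbed n = V_ads / 22414 = 98.9 / 22414 = 4.412421e-03 mol
Liquid volume V_liq = n * M / rho_liq = 4.412421e-03 * 56.3 / 1.189 = 0.20893 cm^3
Specific pore volume V_pore = V_liq / m_sample = 0.20893 / 1.48
V_pore = 0.1412 cm^3/g

0.1412


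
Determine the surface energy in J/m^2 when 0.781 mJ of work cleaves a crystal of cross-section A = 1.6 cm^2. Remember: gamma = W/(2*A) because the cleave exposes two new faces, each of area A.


Convert: A = 1.6 cm^2 = 0.00016 m^2, W = 0.781 mJ = 0.000781 J
Cleaving exposes two faces of area A, so total new surface = 2*A and gamma = W / (2*A)
gamma = 0.000781 / (2 * 0.00016)
gamma = 2.441 J/m^2

2.441


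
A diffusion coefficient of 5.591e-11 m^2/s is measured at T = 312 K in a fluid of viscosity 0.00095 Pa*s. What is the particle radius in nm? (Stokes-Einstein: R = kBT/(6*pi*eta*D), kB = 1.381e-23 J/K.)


Stokes-Einstein: R = kB*T / (6*pi*eta*D)
R = 1.381e-23 * 312 / (6 * pi * 0.00095 * 5.591e-11)
R = 4.30362e-09 m = 4.3 nm

4.3


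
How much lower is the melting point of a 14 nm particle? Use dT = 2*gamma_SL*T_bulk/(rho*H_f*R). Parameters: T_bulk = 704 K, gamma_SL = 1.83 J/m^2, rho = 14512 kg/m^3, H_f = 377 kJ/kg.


Radius R = 14/2 = 7 nm = 7e-09 m
Convert H_f = 377 kJ/kg = 377000 J/kg
dT = 2 * gamma_SL * T_bulk / (rho * H_f * R)
dT = 2 * 1.83 * 704 / (14512 * 377000 * 7e-09)
dT = 67.3 K

67.3


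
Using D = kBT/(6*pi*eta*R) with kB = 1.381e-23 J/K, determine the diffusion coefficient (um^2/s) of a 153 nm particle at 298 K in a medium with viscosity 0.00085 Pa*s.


Radius R = 153/2 = 76.5 nm = 7.65e-08 m
D = kB*T / (6*pi*eta*R)
D = 1.381e-23 * 298 / (6 * pi * 0.00085 * 7.65e-08)
D = 3.3576e-12 m^2/s = 3.358 um^2/s

3.358


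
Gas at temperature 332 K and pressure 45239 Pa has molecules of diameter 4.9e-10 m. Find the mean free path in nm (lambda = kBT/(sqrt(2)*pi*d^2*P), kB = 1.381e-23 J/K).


Mean free path: lambda = kB*T / (sqrt(2) * pi * d^2 * P)
lambda = 1.381e-23 * 332 / (sqrt(2) * pi * (4.9e-10)^2 * 45239)
lambda = 9.50083e-08 m
lambda = 95.01 nm

95.01


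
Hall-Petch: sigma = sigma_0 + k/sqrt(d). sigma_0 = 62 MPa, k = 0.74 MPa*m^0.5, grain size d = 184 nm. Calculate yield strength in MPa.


d = 184 nm = 1.84e-07 m
sqrt(d) = 0.0004289522
Hall-Petch contribution = k / sqrt(d) = 0.74 / 0.0004289522 = 1725.1 MPa
sigma = sigma_0 + k/sqrt(d) = 62 + 1725.1 = 1787.1 MPa

1787.1


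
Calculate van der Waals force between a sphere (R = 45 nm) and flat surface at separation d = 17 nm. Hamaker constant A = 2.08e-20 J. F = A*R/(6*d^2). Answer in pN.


Convert to SI: R = 45 nm = 4.5e-08 m, d = 17 nm = 1.7e-08 m
F = A * R / (6 * d^2)
F = 2.08e-20 * 4.5e-08 / (6 * (1.7e-08)^2)
F = 5.39792e-13 N = 0.54 pN

0.54


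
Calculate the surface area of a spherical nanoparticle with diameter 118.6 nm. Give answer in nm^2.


Radius r = 118.6/2 = 59.3 nm
Surface area SA = 4 * pi * r^2
SA = 4 * pi * (59.3)^2
SA = 44189.52 nm^2

44189.52


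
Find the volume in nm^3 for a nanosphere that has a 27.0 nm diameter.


Radius r = 27.0/2 = 13.5 nm
Volume V = (4/3) * pi * r^3
V = (4/3) * pi * (13.5)^3
V = 10305.99 nm^3

10305.99


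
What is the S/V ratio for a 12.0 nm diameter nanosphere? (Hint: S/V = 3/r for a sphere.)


Radius r = 12.0/2 = 6 nm
S/V = 3 / r = 3 / 6
S/V = 0.5 nm^-1

0.5


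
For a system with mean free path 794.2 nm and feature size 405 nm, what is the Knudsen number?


Knudsen number Kn = lambda / L
Kn = 794.2 / 405
Kn = 1.961

1.961


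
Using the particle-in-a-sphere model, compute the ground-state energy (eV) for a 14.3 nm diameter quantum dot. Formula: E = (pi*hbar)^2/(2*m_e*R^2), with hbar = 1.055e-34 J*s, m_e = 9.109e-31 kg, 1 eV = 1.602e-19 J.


Radius R = 14.3/2 = 7.15 nm = 7.15e-09 m
E = (pi * 1.055e-34)^2 / (2 * 9.109e-31 * (7.15e-09)^2)
E(J) = 1.17948e-21
E = E(J) / 1.602e-19 = 0.0074 eV

0.0074


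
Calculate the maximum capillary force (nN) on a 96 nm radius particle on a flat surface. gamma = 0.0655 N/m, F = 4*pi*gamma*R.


Convert radius: R = 96 nm = 9.6e-08 m
F = 4 * pi * gamma * R
F = 4 * pi * 0.0655 * 9.6e-08
F = 7.90173e-08 N = 79.0173 nN

79.0173


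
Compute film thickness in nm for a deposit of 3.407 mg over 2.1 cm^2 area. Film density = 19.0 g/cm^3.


Convert: m = 3.407 mg = 3.4070e-06 kg, A = 2.1 cm^2 = 2.1000e-04 m^2, rho = 19.0 g/cm^3 = 19000 kg/m^3
t = m / (A * rho)
t = 3.4070e-06 / (2.1000e-04 * 19000)
t = 8.5388e-07 m = 853.9 nm

853.9


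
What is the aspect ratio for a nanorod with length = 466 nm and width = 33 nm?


Aspect ratio AR = length / diameter
AR = 466 / 33
AR = 14.12

14.12


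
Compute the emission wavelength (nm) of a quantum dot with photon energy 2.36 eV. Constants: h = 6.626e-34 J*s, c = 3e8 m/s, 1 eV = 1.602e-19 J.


Convert energy: E = 2.36 eV = 2.36 * 1.602e-19 = 3.78072e-19 J
lambda = h*c / E = 6.626e-34 * 3e8 / 3.78072e-19
lambda = 5.25773e-07 m = 525.8 nm

525.8


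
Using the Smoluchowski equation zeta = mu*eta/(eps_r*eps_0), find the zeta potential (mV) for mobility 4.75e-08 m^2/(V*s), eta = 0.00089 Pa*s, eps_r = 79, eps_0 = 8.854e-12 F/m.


Smoluchowski equation: zeta = mu * eta / (eps_r * eps_0)
zeta = 4.75e-08 * 0.00089 / (79 * 8.854e-12)
zeta = 0.060439 V = 60.44 mV

60.44


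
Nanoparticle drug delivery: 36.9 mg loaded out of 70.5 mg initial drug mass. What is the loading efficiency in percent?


Drug loading efficiency = (drug loaded / drug initial) * 100
DLE = 36.9 / 70.5 * 100
DLE = 0.5234 * 100
DLE = 52.34%

52.34


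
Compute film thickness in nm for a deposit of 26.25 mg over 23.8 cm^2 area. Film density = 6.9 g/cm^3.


Convert: m = 26.25 mg = 2.6250e-05 kg, A = 23.8 cm^2 = 2.3800e-03 m^2, rho = 6.9 g/cm^3 = 6900 kg/m^3
t = m / (A * rho)
t = 2.6250e-05 / (2.3800e-03 * 6900)
t = 1.5985e-06 m = 1598.5 nm

1598.5


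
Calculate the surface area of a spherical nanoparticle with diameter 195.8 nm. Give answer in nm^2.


Radius r = 195.8/2 = 97.9 nm
Surface area SA = 4 * pi * r^2
SA = 4 * pi * (97.9)^2
SA = 120441.25 nm^2

120441.25


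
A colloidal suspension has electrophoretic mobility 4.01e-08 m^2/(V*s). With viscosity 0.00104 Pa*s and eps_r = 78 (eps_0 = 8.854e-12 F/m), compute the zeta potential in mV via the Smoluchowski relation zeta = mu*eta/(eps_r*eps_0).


Smoluchowski equation: zeta = mu * eta / (eps_r * eps_0)
zeta = 4.01e-08 * 0.00104 / (78 * 8.854e-12)
zeta = 0.060387 V = 60.39 mV

60.39


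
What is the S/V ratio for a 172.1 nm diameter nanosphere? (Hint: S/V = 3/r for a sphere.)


Radius r = 172.1/2 = 86.05 nm
S/V = 3 / r = 3 / 86.05
S/V = 0.0349 nm^-1

0.0349


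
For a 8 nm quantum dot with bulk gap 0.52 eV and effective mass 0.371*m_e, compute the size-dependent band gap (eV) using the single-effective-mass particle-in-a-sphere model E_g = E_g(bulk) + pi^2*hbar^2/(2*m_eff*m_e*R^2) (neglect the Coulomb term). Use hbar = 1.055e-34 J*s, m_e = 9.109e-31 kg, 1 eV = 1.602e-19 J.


Radius R = 8/2 nm = 4e-09 m
Confinement energy dE = pi^2 * hbar^2 / (2 * m_eff * m_e * R^2)
dE = pi^2 * (1.055e-34)^2 / (2 * 0.371 * 9.109e-31 * (4e-09)^2) J, divided by 1.602e-19 J/eV
dE = 0.0634 eV
Total band gap = E_g(bulk) + dE = 0.52 + 0.0634 = 0.5834 eV

0.5834


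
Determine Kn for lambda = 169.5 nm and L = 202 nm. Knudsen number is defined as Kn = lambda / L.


Knudsen number Kn = lambda / L
Kn = 169.5 / 202
Kn = 0.8391

0.8391


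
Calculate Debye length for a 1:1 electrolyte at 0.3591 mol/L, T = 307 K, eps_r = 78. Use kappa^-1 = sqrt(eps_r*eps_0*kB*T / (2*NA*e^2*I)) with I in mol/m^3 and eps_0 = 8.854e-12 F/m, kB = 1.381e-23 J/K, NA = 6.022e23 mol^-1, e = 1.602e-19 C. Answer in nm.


Ionic strength I = 0.3591 * 1^2 * 1000 = 359.1 mol/m^3
kappa^-1 = sqrt(78 * 8.854e-12 * 1.381e-23 * 307 / (2 * 6.022e23 * (1.602e-19)^2 * 359.1))
kappa^-1 = 0.514 nm

0.514


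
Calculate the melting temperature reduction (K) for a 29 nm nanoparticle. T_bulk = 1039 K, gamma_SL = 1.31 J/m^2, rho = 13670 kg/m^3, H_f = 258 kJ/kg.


Radius R = 29/2 = 14.5 nm = 1.45e-08 m
Convert H_f = 258 kJ/kg = 258000 J/kg
dT = 2 * gamma_SL * T_bulk / (rho * H_f * R)
dT = 2 * 1.31 * 1039 / (13670 * 258000 * 1.45e-08)
dT = 53.2 K

53.2


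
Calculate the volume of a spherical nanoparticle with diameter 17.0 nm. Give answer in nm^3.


Radius r = 17.0/2 = 8.5 nm
Volume V = (4/3) * pi * r^3
V = (4/3) * pi * (8.5)^3
V = 2572.44 nm^3

2572.44


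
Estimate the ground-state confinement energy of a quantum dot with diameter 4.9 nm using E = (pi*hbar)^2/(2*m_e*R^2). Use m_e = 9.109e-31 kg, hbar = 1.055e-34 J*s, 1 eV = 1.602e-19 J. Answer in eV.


Radius R = 4.9/2 = 2.45 nm = 2.45e-09 m
E = (pi * 1.055e-34)^2 / (2 * 9.109e-31 * (2.45e-09)^2)
E(J) = 1.00455e-20
E = E(J) / 1.602e-19 = 0.0627 eV

0.0627


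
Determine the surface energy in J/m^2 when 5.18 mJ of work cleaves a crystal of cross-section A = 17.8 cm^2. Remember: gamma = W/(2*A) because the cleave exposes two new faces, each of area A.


Convert: A = 17.8 cm^2 = 0.00178 m^2, W = 5.18 mJ = 0.00518 J
Cleaving exposes two faces of area A, so total new surface = 2*A and gamma = W / (2*A)
gamma = 0.00518 / (2 * 0.00178)
gamma = 1.455 J/m^2

1.455


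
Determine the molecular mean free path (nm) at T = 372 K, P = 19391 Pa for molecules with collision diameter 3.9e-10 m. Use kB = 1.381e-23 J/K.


Mean free path: lambda = kB*T / (sqrt(2) * pi * d^2 * P)
lambda = 1.381e-23 * 372 / (sqrt(2) * pi * (3.9e-10)^2 * 19391)
lambda = 3.92051e-07 m
lambda = 392.05 nm

392.05


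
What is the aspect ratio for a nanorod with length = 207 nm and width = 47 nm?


Aspect ratio AR = length / diameter
AR = 207 / 47
AR = 4.4

4.4


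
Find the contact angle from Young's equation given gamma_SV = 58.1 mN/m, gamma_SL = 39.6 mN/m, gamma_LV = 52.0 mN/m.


cos(theta) = (gamma_SV - gamma_SL) / gamma_LV
cos(theta) = (58.1 - 39.6) / 52.0
cos(theta) = 0.355769
theta = arccos(0.355769) = 69.16 degrees

69.16


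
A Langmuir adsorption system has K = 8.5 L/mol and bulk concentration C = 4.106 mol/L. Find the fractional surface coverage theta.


Langmuir isotherm: theta = K*C / (1 + K*C)
K*C = 8.5 * 4.106 = 34.901
theta = 34.901 / (1 + 34.901) = 34.901 / 35.901
theta = 0.9721

0.9721


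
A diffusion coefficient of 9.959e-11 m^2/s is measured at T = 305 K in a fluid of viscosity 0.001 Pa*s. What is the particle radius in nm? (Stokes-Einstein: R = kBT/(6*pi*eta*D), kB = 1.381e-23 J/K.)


Stokes-Einstein: R = kB*T / (6*pi*eta*D)
R = 1.381e-23 * 305 / (6 * pi * 0.001 * 9.959e-11)
R = 2.24376e-09 m = 2.24 nm

2.24


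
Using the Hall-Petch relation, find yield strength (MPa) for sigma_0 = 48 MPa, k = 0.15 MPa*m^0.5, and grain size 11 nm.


d = 11 nm = 1.1e-08 m
sqrt(d) = 0.0001048809
Hall-Petch contribution = k / sqrt(d) = 0.15 / 0.0001048809 = 1430.2 MPa
sigma = sigma_0 + k/sqrt(d) = 48 + 1430.2 = 1478.2 MPa

1478.2


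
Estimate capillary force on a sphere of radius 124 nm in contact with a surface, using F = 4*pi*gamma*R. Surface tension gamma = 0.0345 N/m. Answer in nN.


Convert radius: R = 124 nm = 1.24e-07 m
F = 4 * pi * gamma * R
F = 4 * pi * 0.0345 * 1.24e-07
F = 5.37589e-08 N = 53.7589 nN

53.7589


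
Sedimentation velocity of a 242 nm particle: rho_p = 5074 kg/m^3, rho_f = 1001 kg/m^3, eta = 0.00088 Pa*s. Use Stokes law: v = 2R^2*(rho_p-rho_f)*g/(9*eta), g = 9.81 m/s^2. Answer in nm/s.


Radius R = 242/2 nm = 1.21e-07 m
Density difference = 5074 - 1001 = 4073 kg/m^3
v = 2 * R^2 * (rho_p - rho_f) * g / (9 * eta)
v = 2 * (1.21e-07)^2 * 4073 * 9.81 / (9 * 0.00088)
v = 1.47727e-07 m/s = 147.7267 nm/s

147.7267


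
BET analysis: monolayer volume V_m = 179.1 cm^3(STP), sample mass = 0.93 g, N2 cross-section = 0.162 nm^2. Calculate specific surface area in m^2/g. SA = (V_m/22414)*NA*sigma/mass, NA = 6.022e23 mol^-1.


Number of moles in monolayer = V_m / 22414 = 179.1 / 22414 = 0.00799054
Number of molecules = moles * NA = 0.00799054 * 6.022e23
SA = molecules * sigma / mass
SA = (179.1 / 22414) * 6.022e23 * 0.162e-18 / 0.93
SA = 838.2 m^2/g

838.2


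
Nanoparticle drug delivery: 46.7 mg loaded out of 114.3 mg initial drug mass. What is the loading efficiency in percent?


Drug loading efficiency = (drug loaded / drug initial) * 100
DLE = 46.7 / 114.3 * 100
DLE = 0.4086 * 100
DLE = 40.86%

40.86


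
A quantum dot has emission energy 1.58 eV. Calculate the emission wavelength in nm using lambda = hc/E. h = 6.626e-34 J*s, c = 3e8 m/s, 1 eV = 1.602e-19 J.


Convert energy: E = 1.58 eV = 1.58 * 1.602e-19 = 2.53116e-19 J
lambda = h*c / E = 6.626e-34 * 3e8 / 2.53116e-19
lambda = 7.85332e-07 m = 785.3 nm

785.3


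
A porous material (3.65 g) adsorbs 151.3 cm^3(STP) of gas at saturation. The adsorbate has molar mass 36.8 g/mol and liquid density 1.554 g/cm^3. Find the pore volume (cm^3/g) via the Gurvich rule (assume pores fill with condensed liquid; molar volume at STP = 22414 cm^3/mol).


Moles adsorbed n = V_ads / 22414 = 151.3 / 22414 = 6.750245e-03 mol
Liquid volume V_liq = n * M / rho_liq = 6.750245e-03 * 36.8 / 1.554 = 0.15985 cm^3
Specific pore volume V_pore = V_liq / m_sample = 0.15985 / 3.65
V_pore = 0.0438 cm^3/g

0.0438


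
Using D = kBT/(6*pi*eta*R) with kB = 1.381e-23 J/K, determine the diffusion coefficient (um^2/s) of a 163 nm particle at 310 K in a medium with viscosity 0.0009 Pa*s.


Radius R = 163/2 = 81.5 nm = 8.15e-08 m
D = kB*T / (6*pi*eta*R)
D = 1.381e-23 * 310 / (6 * pi * 0.0009 * 8.15e-08)
D = 3.09638e-12 m^2/s = 3.096 um^2/s

3.096


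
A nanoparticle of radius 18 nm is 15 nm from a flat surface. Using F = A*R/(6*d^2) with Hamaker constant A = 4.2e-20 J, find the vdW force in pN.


Convert to SI: R = 18 nm = 1.8e-08 m, d = 15 nm = 1.5e-08 m
F = A * R / (6 * d^2)
F = 4.2e-20 * 1.8e-08 / (6 * (1.5e-08)^2)
F = 5.6e-13 N = 0.56 pN

0.56


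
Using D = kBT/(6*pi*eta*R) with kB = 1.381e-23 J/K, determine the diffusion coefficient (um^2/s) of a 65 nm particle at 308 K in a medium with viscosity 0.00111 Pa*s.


Radius R = 65/2 = 32.5 nm = 3.25e-08 m
D = kB*T / (6*pi*eta*R)
D = 1.381e-23 * 308 / (6 * pi * 0.00111 * 3.25e-08)
D = 6.25514e-12 m^2/s = 6.255 um^2/s

6.255


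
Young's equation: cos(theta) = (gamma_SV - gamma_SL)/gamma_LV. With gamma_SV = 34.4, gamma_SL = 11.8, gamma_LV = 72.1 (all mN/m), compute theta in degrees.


cos(theta) = (gamma_SV - gamma_SL) / gamma_LV
cos(theta) = (34.4 - 11.8) / 72.1
cos(theta) = 0.313454
theta = arccos(0.313454) = 71.73 degrees

71.73


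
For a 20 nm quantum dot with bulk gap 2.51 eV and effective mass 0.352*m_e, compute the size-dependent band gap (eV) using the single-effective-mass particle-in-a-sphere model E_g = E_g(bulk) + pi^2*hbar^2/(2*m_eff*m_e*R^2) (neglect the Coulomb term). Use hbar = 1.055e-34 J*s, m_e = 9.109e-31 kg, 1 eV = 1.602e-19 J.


Radius R = 20/2 nm = 1e-08 m
Confinement energy dE = pi^2 * hbar^2 / (2 * m_eff * m_e * R^2)
dE = pi^2 * (1.055e-34)^2 / (2 * 0.352 * 9.109e-31 * (1e-08)^2) J, divided by 1.602e-19 J/eV
dE = 0.0107 eV
Total band gap = E_g(bulk) + dE = 2.51 + 0.0107 = 2.5207 eV

2.5207


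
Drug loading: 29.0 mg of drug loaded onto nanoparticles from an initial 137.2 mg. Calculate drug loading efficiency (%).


Drug loading efficiency = (drug loaded / drug initial) * 100
DLE = 29.0 / 137.2 * 100
DLE = 0.2114 * 100
DLE = 21.14%

21.14


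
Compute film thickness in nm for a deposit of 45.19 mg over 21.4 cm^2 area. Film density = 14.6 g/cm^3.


Convert: m = 45.19 mg = 4.5190e-05 kg, A = 21.4 cm^2 = 2.1400e-03 m^2, rho = 14.6 g/cm^3 = 14600 kg/m^3
t = m / (A * rho)
t = 4.5190e-05 / (2.1400e-03 * 14600)
t = 1.4464e-06 m = 1446.4 nm

1446.4


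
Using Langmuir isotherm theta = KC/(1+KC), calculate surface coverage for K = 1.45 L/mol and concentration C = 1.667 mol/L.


Langmuir isotherm: theta = K*C / (1 + K*C)
K*C = 1.45 * 1.667 = 2.41715
theta = 2.41715 / (1 + 2.41715) = 2.41715 / 3.41715
theta = 0.7074

0.7074


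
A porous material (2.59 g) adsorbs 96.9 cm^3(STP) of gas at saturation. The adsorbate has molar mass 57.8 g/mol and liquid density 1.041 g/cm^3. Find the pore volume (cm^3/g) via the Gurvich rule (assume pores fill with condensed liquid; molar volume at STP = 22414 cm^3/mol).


Moles adsorbed n = V_ads / 22414 = 96.9 / 22414 = 4.323191e-03 mol
Liquid volume V_liq = n * M / rho_liq = 4.323191e-03 * 57.8 / 1.041 = 0.24004 cm^3
Specific pore volume V_pore = V_liq / m_sample = 0.24004 / 2.59
V_pore = 0.0927 cm^3/g

0.0927


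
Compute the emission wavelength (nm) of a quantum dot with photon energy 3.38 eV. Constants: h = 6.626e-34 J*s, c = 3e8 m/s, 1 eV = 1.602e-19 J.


Convert energy: E = 3.38 eV = 3.38 * 1.602e-19 = 5.41476e-19 J
lambda = h*c / E = 6.626e-34 * 3e8 / 5.41476e-19
lambda = 3.67108e-07 m = 367.1 nm

367.1


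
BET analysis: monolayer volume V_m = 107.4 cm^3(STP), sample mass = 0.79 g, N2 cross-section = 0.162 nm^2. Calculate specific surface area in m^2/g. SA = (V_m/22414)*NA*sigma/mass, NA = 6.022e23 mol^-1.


Number of moles in monolayer = V_m / 22414 = 107.4 / 22414 = 0.00479165
Number of molecules = moles * NA = 0.00479165 * 6.022e23
SA = molecules * sigma / mass
SA = (107.4 / 22414) * 6.022e23 * 0.162e-18 / 0.79
SA = 591.7 m^2/g

591.7


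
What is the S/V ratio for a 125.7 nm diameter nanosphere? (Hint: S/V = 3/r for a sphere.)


Radius r = 125.7/2 = 62.85 nm
S/V = 3 / r = 3 / 62.85
S/V = 0.0477 nm^-1

0.0477


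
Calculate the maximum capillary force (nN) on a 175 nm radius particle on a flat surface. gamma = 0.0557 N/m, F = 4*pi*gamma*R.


Convert radius: R = 175 nm = 1.75e-07 m
F = 4 * pi * gamma * R
F = 4 * pi * 0.0557 * 1.75e-07
F = 1.22491e-07 N = 122.4907 nN

122.4907


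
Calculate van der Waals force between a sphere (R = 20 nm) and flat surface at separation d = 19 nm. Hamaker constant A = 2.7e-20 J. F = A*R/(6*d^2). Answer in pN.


Convert to SI: R = 20 nm = 2e-08 m, d = 19 nm = 1.9e-08 m
F = A * R / (6 * d^2)
F = 2.7e-20 * 2e-08 / (6 * (1.9e-08)^2)
F = 2.49307e-13 N = 0.249 pN

0.249


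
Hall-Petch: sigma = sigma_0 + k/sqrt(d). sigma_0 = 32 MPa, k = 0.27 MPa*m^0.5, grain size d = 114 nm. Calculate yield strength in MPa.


d = 114 nm = 1.14e-07 m
sqrt(d) = 0.0003376389
Hall-Petch contribution = k / sqrt(d) = 0.27 / 0.0003376389 = 799.7 MPa
sigma = sigma_0 + k/sqrt(d) = 32 + 799.7 = 831.7 MPa

831.7


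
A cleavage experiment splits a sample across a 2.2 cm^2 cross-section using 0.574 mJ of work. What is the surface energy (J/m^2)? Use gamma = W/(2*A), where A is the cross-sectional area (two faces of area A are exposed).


Convert: A = 2.2 cm^2 = 0.00022 m^2, W = 0.574 mJ = 0.000574 J
Cleaving exposes two faces of area A, so total new surface = 2*A and gamma = W / (2*A)
gamma = 0.000574 / (2 * 0.00022)
gamma = 1.305 J/m^2

1.305


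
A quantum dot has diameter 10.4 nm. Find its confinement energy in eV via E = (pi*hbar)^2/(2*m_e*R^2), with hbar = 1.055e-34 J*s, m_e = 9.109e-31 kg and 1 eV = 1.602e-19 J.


Radius R = 10.4/2 = 5.2 nm = 5.2e-09 m
E = (pi * 1.055e-34)^2 / (2 * 9.109e-31 * (5.2e-09)^2)
E(J) = 2.22996e-21
E = E(J) / 1.602e-19 = 0.0139 eV

0.0139


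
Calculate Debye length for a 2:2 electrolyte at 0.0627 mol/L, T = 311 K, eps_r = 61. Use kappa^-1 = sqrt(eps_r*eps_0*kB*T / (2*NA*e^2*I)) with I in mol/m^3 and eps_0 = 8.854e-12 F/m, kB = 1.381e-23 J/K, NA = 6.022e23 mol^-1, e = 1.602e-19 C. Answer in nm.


Ionic strength I = 0.0627 * 2^2 * 1000 = 250.8 mol/m^3
kappa^-1 = sqrt(61 * 8.854e-12 * 1.381e-23 * 311 / (2 * 6.022e23 * (1.602e-19)^2 * 250.8))
kappa^-1 = 0.547 nm

0.547


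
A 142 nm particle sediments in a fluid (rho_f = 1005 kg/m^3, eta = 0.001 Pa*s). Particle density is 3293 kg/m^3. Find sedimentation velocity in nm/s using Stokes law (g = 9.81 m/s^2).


Radius R = 142/2 nm = 7.1e-08 m
Density difference = 3293 - 1005 = 2288 kg/m^3
v = 2 * R^2 * (rho_p - rho_f) * g / (9 * eta)
v = 2 * (7.1e-08)^2 * 2288 * 9.81 / (9 * 0.001)
v = 2.51437e-08 m/s = 25.1437 nm/s

25.1437


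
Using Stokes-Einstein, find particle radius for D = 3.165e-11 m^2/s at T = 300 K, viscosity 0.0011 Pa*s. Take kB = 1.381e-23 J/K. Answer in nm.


Stokes-Einstein: R = kB*T / (6*pi*eta*D)
R = 1.381e-23 * 300 / (6 * pi * 0.0011 * 3.165e-11)
R = 6.31317e-09 m = 6.31 nm

6.31


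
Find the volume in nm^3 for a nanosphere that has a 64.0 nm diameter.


Radius r = 64.0/2 = 32 nm
Volume V = (4/3) * pi * r^3
V = (4/3) * pi * (32)^3
V = 137258.28 nm^3

137258.28


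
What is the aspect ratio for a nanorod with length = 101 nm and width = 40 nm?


Aspect ratio AR = length / diameter
AR = 101 / 40
AR = 2.52

2.52


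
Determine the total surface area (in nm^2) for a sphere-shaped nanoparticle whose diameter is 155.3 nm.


Radius r = 155.3/2 = 77.65 nm
Surface area SA = 4 * pi * r^2
SA = 4 * pi * (77.65)^2
SA = 75769.21 nm^2

75769.21


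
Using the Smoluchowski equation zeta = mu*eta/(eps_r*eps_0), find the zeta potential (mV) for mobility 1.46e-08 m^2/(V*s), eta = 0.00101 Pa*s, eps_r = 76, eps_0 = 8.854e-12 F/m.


Smoluchowski equation: zeta = mu * eta / (eps_r * eps_0)
zeta = 1.46e-08 * 0.00101 / (76 * 8.854e-12)
zeta = 0.021914 V = 21.91 mV

21.91


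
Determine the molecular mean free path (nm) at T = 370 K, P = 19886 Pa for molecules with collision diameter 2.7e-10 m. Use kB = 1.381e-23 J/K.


Mean free path: lambda = kB*T / (sqrt(2) * pi * d^2 * P)
lambda = 1.381e-23 * 370 / (sqrt(2) * pi * (2.7e-10)^2 * 19886)
lambda = 7.93333e-07 m
lambda = 793.33 nm

793.33


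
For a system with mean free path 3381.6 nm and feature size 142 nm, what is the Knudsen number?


Knudsen number Kn = lambda / L
Kn = 3381.6 / 142
Kn = 23.8141

23.8141


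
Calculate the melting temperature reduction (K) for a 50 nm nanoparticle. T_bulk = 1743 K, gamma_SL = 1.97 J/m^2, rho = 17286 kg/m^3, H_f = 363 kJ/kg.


Radius R = 50/2 = 25 nm = 2.5e-08 m
Convert H_f = 363 kJ/kg = 363000 J/kg
dT = 2 * gamma_SL * T_bulk / (rho * H_f * R)
dT = 2 * 1.97 * 1743 / (17286 * 363000 * 2.5e-08)
dT = 43.8 K

43.8


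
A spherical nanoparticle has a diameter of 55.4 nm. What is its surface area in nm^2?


Radius r = 55.4/2 = 27.7 nm
Surface area SA = 4 * pi * r^2
SA = 4 * pi * (27.7)^2
SA = 9642.05 nm^2

9642.05


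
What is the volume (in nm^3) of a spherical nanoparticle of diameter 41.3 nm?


Radius r = 41.3/2 = 20.65 nm
Volume V = (4/3) * pi * r^3
V = (4/3) * pi * (20.65)^3
V = 36884.91 nm^3

36884.91


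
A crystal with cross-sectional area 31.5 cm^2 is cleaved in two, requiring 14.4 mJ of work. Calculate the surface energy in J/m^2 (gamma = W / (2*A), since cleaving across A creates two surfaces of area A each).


Convert: A = 31.5 cm^2 = 0.00315 m^2, W = 14.4 mJ = 0.0144 J
Cleaving exposes two faces of area A, so total new surface = 2*A and gamma = W / (2*A)
gamma = 0.0144 / (2 * 0.00315)
gamma = 2.286 J/m^2

2.286


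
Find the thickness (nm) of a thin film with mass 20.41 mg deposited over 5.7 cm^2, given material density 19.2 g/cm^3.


Convert: m = 20.41 mg = 2.0410e-05 kg, A = 5.7 cm^2 = 5.7000e-04 m^2, rho = 19.2 g/cm^3 = 19200 kg/m^3
t = m / (A * rho)
t = 2.0410e-05 / (5.7000e-04 * 19200)
t = 1.8649e-06 m = 1864.9 nm

1864.9


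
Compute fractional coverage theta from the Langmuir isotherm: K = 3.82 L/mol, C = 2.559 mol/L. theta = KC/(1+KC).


Langmuir isotherm: theta = K*C / (1 + K*C)
K*C = 3.82 * 2.559 = 9.77538
theta = 9.77538 / (1 + 9.77538) = 9.77538 / 10.77538
theta = 0.9072

0.9072


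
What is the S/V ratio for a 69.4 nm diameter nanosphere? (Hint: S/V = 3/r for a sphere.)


Radius r = 69.4/2 = 34.7 nm
S/V = 3 / r = 3 / 34.7
S/V = 0.0865 nm^-1

0.0865


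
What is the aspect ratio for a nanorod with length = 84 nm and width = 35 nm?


Aspect ratio AR = length / diameter
AR = 84 / 35
AR = 2.4

2.4


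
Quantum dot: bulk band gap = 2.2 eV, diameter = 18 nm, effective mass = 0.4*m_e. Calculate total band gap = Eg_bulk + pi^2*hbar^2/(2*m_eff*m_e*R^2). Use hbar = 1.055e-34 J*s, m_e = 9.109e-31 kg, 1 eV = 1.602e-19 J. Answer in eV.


Radius R = 18/2 nm = 9e-09 m
Confinement energy dE = pi^2 * hbar^2 / (2 * m_eff * m_e * R^2)
dE = pi^2 * (1.055e-34)^2 / (2 * 0.4 * 9.109e-31 * (9e-09)^2) J, divided by 1.602e-19 J/eV
dE = 0.0116 eV
Total band gap = E_g(bulk) + dE = 2.2 + 0.0116 = 2.2116 eV

2.2116


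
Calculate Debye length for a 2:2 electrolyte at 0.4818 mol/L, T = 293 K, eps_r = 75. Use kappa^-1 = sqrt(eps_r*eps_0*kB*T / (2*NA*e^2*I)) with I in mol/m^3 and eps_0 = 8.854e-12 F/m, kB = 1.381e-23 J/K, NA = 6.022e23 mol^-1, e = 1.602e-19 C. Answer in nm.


Ionic strength I = 0.4818 * 2^2 * 1000 = 1927.2 mol/m^3
kappa^-1 = sqrt(75 * 8.854e-12 * 1.381e-23 * 293 / (2 * 6.022e23 * (1.602e-19)^2 * 1927.2))
kappa^-1 = 0.212 nm

0.212


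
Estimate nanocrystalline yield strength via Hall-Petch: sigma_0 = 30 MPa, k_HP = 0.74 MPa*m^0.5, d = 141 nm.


d = 141 nm = 1.41e-07 m
sqrt(d) = 0.0003754997
Hall-Petch contribution = k / sqrt(d) = 0.74 / 0.0003754997 = 1970.7 MPa
sigma = sigma_0 + k/sqrt(d) = 30 + 1970.7 = 2000.7 MPa

2000.7


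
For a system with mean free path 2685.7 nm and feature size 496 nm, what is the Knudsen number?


Knudsen number Kn = lambda / L
Kn = 2685.7 / 496
Kn = 5.4147

5.4147


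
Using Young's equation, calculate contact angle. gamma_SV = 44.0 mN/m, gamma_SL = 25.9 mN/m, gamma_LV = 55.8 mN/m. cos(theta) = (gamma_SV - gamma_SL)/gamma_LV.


cos(theta) = (gamma_SV - gamma_SL) / gamma_LV
cos(theta) = (44.0 - 25.9) / 55.8
cos(theta) = 0.324373
theta = arccos(0.324373) = 71.07 degrees

71.07


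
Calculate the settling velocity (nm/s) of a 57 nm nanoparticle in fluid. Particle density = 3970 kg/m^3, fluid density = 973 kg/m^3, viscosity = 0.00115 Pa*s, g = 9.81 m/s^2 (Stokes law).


Radius R = 57/2 nm = 2.85e-08 m
Density difference = 3970 - 973 = 2997 kg/m^3
v = 2 * R^2 * (rho_p - rho_f) * g / (9 * eta)
v = 2 * (2.85e-08)^2 * 2997 * 9.81 / (9 * 0.00115)
v = 4.61461e-09 m/s = 4.6146 nm/s

4.6146


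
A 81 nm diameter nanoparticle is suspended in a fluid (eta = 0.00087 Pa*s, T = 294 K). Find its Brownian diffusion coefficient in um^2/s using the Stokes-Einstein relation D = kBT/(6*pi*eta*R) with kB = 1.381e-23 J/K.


Radius R = 81/2 = 40.5 nm = 4.05e-08 m
D = kB*T / (6*pi*eta*R)
D = 1.381e-23 * 294 / (6 * pi * 0.00087 * 4.05e-08)
D = 6.11316e-12 m^2/s = 6.113 um^2/s

6.113


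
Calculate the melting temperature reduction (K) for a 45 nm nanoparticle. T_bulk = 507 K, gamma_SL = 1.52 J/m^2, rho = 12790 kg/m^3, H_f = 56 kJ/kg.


Radius R = 45/2 = 22.5 nm = 2.25e-08 m
Convert H_f = 56 kJ/kg = 56000 J/kg
dT = 2 * gamma_SL * T_bulk / (rho * H_f * R)
dT = 2 * 1.52 * 507 / (12790 * 56000 * 2.25e-08)
dT = 95.6 K

95.6


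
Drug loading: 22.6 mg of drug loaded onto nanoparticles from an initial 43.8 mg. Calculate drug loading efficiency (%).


Drug loading efficiency = (drug loaded / drug initial) * 100
DLE = 22.6 / 43.8 * 100
DLE = 0.516 * 100
DLE = 51.6%

51.6
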